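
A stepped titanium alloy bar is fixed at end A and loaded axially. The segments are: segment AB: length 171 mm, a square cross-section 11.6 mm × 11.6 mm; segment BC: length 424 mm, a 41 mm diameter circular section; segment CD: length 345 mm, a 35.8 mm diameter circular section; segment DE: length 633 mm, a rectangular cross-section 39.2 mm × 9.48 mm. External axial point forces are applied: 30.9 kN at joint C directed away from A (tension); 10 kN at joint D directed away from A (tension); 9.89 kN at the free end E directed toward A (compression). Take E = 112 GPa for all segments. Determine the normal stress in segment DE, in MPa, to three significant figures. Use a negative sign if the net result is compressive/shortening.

Internal axial forces (sectioning from the free end, tension +): N_DE = -9.89 kN, N_CD = 0.11 kN, N_BC = 31.01 kN, N_AB = 31.01 kN.
A_DE = 371.6 mm².
σ_DE = N_DE/A_DE = -9890/371.6 = -26.61 MPa.

-26.6 MPa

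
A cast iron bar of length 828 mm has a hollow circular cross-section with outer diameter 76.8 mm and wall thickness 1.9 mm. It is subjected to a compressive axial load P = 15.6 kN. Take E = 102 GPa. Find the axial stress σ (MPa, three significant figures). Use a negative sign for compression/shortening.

A = 447.1 mm².
σ = N/A = -15600/447.1 = -34.89 MPa.

-34.9 MPa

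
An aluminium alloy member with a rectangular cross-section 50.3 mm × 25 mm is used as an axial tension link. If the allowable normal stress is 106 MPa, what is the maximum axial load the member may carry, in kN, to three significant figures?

A = 1258 mm².
P_max = σ_allow · A = 106 · 1258 = 133300 N = 133.3 kN.

133 kN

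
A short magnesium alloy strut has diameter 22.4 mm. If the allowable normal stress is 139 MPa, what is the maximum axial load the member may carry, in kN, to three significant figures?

54.8 kN

A = 394.1 mm².
P_max = σ_allow · A = 139 · 394.1 = 54780 N = 54.78 kN.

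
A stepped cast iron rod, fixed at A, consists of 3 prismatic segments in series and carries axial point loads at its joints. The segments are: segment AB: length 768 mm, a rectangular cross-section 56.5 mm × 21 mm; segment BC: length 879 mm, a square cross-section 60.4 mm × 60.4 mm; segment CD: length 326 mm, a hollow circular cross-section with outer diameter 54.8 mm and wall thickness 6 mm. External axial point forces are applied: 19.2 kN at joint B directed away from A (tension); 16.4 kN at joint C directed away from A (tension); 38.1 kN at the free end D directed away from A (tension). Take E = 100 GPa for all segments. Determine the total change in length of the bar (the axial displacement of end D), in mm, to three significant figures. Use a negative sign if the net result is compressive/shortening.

0.743 mm

Internal axial forces (sectioning from the free end, tension +): N_CD = 38.1 kN, N_BC = 54.5 kN, N_AB = 73.7 kN.
A_AB = 1186 mm².
A_BC = 3648 mm².
A_CD = 919.9 mm².
δ_AB = 73700·768/(1186·100000) = 0.477 mm
δ_BC = 54500·879/(3648·100000) = 0.1313 mm
δ_CD = 38100·326/(919.9·100000) = 0.135 mm
δ = Σδ_i = 0.7434 mm.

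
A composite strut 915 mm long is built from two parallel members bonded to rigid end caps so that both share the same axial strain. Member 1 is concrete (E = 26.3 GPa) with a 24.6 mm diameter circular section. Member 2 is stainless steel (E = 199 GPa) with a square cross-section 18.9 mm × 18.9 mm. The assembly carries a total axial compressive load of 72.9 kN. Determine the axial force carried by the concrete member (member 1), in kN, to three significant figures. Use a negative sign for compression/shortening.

-10.9 kN

A_1 = 475.3 mm².
A_2 = 357.2 mm².
Equal strain + equilibrium ⇒ each member carries load in proportion to AE: A₁E₁ = 12500000 N, A₂E₂ = 71080000 N, ΣAE = 83580000 N.
F₁ = P·A₁E₁/ΣAE = -72900·12500000/83580000 = -10900 N.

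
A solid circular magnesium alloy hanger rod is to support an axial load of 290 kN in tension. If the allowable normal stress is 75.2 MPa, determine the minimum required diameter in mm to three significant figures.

70.1 mm

Required area A ≥ P/σ_allow = 290000/75.2 = 3856 mm².
For a solid circular section, d ≥ √(4A/π) = 70.07 mm.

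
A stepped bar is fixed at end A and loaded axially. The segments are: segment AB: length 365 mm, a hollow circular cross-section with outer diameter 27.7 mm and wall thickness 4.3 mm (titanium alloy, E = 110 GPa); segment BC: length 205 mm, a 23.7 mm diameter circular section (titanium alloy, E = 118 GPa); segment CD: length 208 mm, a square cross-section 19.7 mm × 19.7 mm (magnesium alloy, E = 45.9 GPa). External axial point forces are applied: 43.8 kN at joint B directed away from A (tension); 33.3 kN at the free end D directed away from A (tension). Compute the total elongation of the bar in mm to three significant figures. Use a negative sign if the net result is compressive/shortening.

1.33 mm

Internal axial forces (sectioning from the free end, tension +): N_CD = 33.3 kN, N_BC = 33.3 kN, N_AB = 77.1 kN.
A_AB = 316.1 mm².
A_BC = 441.2 mm².
A_CD = 388.1 mm².
δ_AB = 77100·365/(316.1·110000) = 0.8093 mm
δ_BC = 33300·205/(441.2·118000) = 0.1311 mm
δ_CD = 33300·208/(388.1·45900) = 0.3888 mm
δ = Σδ_i = 1.329 mm.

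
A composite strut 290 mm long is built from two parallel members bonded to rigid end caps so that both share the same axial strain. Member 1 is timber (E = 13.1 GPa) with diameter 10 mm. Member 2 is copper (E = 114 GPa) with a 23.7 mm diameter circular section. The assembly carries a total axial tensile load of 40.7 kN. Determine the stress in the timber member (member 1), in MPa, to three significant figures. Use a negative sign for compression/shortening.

10.4 MPa

A_1 = 78.54 mm².
A_2 = 441.2 mm².
Equal strain + equilibrium ⇒ each member carries load in proportion to AE: A₁E₁ = 1029000 N, A₂E₂ = 50290000 N, ΣAE = 51320000 N.
σ₁ = P·E₁/ΣAE = 40700·13100/51320000 = 10.39 MPa.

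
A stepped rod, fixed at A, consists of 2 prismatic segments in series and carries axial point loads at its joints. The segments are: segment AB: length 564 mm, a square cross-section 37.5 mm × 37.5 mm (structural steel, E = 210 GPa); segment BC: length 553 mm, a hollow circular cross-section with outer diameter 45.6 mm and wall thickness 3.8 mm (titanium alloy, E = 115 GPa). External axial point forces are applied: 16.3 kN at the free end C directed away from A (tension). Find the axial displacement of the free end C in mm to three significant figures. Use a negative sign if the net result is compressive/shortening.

Internal axial forces (sectioning from the free end, tension +): N_BC = 16.3 kN, N_AB = 16.3 kN.
A_AB = 1406 mm².
A_BC = 499 mm².
δ_AB = 16300·564/(1406·210000) = 0.03113 mm
δ_BC = 16300·553/(499·115000) = 0.1571 mm
δ = Σδ_i = 0.1882 mm.

0.188 mm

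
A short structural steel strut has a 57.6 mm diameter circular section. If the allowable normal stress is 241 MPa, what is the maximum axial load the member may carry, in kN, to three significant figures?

628 kN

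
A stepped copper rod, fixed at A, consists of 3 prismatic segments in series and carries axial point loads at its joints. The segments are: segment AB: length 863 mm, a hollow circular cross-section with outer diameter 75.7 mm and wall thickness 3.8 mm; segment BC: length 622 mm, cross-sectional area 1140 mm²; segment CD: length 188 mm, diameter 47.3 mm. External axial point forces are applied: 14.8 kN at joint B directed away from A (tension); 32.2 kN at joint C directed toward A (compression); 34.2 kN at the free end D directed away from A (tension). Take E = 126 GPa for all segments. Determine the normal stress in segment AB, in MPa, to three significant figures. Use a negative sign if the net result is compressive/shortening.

19.6 MPa

Internal axial forces (sectioning from the free end, tension +): N_CD = 34.2 kN, N_BC = 2 kN, N_AB = 16.8 kN.
A_AB = 858.3 mm².
σ_AB = N_AB/A_AB = 16800/858.3 = 19.57 MPa.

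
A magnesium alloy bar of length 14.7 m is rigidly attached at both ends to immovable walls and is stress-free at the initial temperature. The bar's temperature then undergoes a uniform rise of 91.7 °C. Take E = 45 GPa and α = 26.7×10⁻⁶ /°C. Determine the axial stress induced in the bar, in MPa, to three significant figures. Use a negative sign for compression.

-110 MPa

Free thermal expansion αLΔT = 26.7e-6 · 14700 · 91.7 = 35.99 mm.
The walls impose strain ε = −(35.99)/14700 = -2.4484e-03; σ = Eε = 45000 · -2.4484e-03 = -110.2 MPa.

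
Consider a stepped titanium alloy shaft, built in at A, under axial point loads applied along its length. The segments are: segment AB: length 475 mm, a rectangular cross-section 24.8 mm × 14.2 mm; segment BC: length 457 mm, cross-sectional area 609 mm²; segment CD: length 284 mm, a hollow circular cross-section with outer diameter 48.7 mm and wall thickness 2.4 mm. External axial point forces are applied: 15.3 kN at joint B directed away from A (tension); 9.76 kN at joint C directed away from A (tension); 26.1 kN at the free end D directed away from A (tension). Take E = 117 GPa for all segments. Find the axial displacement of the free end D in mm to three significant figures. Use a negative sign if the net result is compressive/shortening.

1.00 mm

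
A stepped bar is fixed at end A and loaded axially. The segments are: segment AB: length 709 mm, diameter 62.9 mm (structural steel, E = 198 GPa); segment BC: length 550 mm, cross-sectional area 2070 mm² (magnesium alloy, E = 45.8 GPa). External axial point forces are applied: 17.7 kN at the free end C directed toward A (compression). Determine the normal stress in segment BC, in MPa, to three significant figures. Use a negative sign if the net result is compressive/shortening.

Internal axial forces (sectioning from the free end, tension +): N_BC = -17.7 kN, N_AB = -17.7 kN.
σ_BC = N_BC/A_BC = -17700/2070 = -8.551 MPa.

-8.55 MPa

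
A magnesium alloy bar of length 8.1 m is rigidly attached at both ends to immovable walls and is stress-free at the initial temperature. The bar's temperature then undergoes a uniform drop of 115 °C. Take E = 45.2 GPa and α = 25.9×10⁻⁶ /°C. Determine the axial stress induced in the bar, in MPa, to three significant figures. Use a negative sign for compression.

135 MPa

Free thermal expansion αLΔT = 25.9e-6 · 8100 · -115 = -24.13 mm.
The walls impose strain ε = −(-24.13)/8100 = 2.9785e-03; σ = Eε = 45200 · 2.9785e-03 = 134.6 MPa.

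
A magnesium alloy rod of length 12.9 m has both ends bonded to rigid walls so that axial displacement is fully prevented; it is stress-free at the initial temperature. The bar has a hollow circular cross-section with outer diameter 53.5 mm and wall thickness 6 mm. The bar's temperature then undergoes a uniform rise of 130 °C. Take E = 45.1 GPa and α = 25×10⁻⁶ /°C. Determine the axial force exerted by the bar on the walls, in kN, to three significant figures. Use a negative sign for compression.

Free thermal expansion αLΔT = 25e-6 · 12900 · 130 = 41.92 mm.
The walls impose strain ε = −(41.92)/12900 = -3.2500e-03; σ = Eε = 45100 · -3.2500e-03 = -146.6 MPa.
Wall reaction R = σ·A = -146.6·895.4 = -131200 N = -131.2 kN.

-131 kN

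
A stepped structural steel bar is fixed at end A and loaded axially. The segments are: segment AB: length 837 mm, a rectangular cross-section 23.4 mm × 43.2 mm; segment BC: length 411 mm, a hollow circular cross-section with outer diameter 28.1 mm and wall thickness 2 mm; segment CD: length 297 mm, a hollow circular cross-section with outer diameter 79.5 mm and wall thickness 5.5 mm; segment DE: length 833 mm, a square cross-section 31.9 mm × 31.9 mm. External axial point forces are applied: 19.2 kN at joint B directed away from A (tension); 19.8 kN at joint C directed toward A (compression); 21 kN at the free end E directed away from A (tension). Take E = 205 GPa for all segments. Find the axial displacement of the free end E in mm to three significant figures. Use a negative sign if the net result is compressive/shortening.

0.205 mm

Internal axial forces (sectioning from the free end, tension +): N_DE = 21 kN, N_CD = 21 kN, N_BC = 1.2 kN, N_AB = 20.4 kN.
A_AB = 1011 mm².
A_BC = 164 mm².
A_CD = 1279 mm².
A_DE = 1018 mm².
δ_AB = 20400·837/(1011·205000) = 0.0824 mm
δ_BC = 1200·411/(164·205000) = 0.01467 mm
δ_CD = 21000·297/(1279·205000) = 0.02379 mm
δ_DE = 21000·833/(1018·205000) = 0.08386 mm
δ = Σδ_i = 0.2047 mm.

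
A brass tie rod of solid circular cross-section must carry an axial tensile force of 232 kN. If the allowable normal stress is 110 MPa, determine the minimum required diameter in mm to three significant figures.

51.8 mm

Required area A ≥ P/σ_allow = 232000/110 = 2109 mm².
For a solid circular section, d ≥ √(4A/π) = 51.82 mm.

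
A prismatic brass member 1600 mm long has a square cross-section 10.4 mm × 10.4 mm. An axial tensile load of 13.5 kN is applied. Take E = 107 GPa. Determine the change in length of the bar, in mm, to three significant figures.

A = 108.2 mm².
δ_mech = NL/(AE) = 13500·1600/(108.2·107000) = 1.866 mm.

1.87 mm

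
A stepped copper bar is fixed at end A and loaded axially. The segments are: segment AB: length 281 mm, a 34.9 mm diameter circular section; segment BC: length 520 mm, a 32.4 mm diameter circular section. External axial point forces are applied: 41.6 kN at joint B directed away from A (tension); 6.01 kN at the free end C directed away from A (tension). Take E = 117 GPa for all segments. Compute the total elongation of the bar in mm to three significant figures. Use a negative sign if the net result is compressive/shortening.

0.152 mm

Internal axial forces (sectioning from the free end, tension +): N_BC = 6.01 kN, N_AB = 47.61 kN.
A_AB = 956.6 mm².
A_BC = 824.5 mm².
δ_AB = 47610·281/(956.6·117000) = 0.1195 mm
δ_BC = 6010·520/(824.5·117000) = 0.0324 mm
δ = Σδ_i = 0.1519 mm.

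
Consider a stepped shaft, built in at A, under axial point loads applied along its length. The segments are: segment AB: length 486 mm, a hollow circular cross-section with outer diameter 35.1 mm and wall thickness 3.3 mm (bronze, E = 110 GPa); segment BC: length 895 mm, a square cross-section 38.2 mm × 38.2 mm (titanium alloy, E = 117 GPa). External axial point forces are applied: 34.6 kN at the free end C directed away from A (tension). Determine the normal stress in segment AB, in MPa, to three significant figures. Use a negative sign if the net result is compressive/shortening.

Internal axial forces (sectioning from the free end, tension +): N_BC = 34.6 kN, N_AB = 34.6 kN.
A_AB = 329.7 mm².
σ_AB = N_AB/A_AB = 34600/329.7 = 105 MPa.

105 MPa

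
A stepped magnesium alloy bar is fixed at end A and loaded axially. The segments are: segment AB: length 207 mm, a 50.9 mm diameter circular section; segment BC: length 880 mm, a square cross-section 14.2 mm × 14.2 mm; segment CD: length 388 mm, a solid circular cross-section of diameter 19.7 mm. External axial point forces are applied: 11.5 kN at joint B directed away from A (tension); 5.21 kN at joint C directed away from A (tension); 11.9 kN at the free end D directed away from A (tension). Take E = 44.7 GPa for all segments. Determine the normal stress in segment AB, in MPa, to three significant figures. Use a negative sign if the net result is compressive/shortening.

14.1 MPa

Internal axial forces (sectioning from the free end, tension +): N_CD = 11.9 kN, N_BC = 17.11 kN, N_AB = 28.61 kN.
A_AB = 2035 mm².
σ_AB = N_AB/A_AB = 28610/2035 = 14.06 MPa.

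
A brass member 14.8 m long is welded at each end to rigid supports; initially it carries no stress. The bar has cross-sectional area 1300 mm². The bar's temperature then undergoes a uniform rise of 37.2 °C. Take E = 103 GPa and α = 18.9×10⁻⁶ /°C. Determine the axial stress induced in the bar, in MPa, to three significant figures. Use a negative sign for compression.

-72.4 MPa

Free thermal expansion αLΔT = 18.9e-6 · 14800 · 37.2 = 10.41 mm.
The walls impose strain ε = −(10.41)/14800 = -7.0308e-04; σ = Eε = 103000 · -7.0308e-04 = -72.42 MPa.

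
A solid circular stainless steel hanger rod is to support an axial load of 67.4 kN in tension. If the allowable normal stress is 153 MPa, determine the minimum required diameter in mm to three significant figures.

Required area A ≥ P/σ_allow = 67400/153 = 440.5 mm².
For a solid circular section, d ≥ √(4A/π) = 23.68 mm.

23.7 mm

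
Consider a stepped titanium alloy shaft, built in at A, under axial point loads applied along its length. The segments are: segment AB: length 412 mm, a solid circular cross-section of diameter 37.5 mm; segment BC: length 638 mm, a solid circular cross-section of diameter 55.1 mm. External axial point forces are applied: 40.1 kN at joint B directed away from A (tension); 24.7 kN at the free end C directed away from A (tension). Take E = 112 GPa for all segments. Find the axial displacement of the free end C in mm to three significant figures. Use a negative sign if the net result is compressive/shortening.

Internal axial forces (sectioning from the free end, tension +): N_BC = 24.7 kN, N_AB = 64.8 kN.
A_AB = 1104 mm².
A_BC = 2384 mm².
δ_AB = 64800·412/(1104·112000) = 0.2158 mm
δ_BC = 24700·638/(2384·112000) = 0.05901 mm
δ = Σδ_i = 0.2748 mm.

0.275 mm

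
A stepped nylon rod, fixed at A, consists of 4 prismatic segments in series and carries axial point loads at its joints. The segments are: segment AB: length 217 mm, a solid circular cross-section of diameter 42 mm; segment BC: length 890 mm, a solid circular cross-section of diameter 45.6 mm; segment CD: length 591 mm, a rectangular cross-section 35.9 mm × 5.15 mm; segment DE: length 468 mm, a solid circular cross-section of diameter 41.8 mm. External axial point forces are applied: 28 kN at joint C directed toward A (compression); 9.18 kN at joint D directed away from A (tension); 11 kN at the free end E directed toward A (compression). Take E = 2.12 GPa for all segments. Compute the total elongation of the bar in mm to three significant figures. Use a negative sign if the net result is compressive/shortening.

Internal axial forces (sectioning from the free end, tension +): N_DE = -11 kN, N_CD = -1.82 kN, N_BC = -29.82 kN, N_AB = -29.82 kN.
A_AB = 1385 mm².
A_BC = 1633 mm².
A_CD = 184.9 mm².
A_DE = 1372 mm².
δ_AB = -29820·217/(1385·2120) = -2.203 mm
δ_BC = -29820·890/(1633·2120) = -7.666 mm
δ_CD = -1820·591/(184.9·2120) = -2.744 mm
δ_DE = -11000·468/(1372·2120) = -1.77 mm
δ = Σδ_i = -14.38 mm.

-14.4 mm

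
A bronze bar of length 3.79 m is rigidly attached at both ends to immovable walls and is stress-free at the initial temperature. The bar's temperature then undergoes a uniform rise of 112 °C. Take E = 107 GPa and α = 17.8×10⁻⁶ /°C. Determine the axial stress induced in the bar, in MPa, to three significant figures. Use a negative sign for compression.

-213 MPa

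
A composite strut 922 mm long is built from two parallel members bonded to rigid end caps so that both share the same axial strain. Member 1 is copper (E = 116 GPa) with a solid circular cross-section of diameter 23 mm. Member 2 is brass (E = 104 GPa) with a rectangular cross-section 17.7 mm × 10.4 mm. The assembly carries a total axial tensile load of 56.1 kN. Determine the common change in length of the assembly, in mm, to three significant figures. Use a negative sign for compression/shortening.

A_1 = 415.5 mm².
A_2 = 184.1 mm².
Equal strain + equilibrium ⇒ each member carries load in proportion to AE: A₁E₁ = 48200000 N, A₂E₂ = 19140000 N, ΣAE = 67340000 N.
δ = PL/ΣAE = 56100·922/67340000 = 0.7681 mm.

0.768 mm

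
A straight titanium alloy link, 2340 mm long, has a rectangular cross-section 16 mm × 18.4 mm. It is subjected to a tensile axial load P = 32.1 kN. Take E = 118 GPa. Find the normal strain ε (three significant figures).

9.24e-04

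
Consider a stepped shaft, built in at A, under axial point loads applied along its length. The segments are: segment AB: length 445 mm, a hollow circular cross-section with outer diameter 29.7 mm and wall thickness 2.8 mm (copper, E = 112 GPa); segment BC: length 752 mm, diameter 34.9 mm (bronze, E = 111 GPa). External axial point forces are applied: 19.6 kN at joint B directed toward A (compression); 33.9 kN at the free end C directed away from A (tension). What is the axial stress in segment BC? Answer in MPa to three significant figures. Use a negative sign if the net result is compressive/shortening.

Internal axial forces (sectioning from the free end, tension +): N_BC = 33.9 kN, N_AB = 14.3 kN.
A_BC = 956.6 mm².
σ_BC = N_BC/A_BC = 33900/956.6 = 35.44 MPa.

35.4 MPa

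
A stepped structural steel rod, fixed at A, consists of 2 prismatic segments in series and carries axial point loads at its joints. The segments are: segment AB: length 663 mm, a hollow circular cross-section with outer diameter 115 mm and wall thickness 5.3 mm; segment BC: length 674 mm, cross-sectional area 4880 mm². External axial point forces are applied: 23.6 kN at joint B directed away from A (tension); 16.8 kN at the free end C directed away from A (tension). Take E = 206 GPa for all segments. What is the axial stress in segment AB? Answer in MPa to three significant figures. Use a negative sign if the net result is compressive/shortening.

Internal axial forces (sectioning from the free end, tension +): N_BC = 16.8 kN, N_AB = 40.4 kN.
A_AB = 1827 mm².
σ_AB = N_AB/A_AB = 40400/1827 = 22.12 MPa.

22.1 MPa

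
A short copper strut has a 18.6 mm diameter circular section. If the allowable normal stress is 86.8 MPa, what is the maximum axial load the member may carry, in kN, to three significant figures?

23.6 kN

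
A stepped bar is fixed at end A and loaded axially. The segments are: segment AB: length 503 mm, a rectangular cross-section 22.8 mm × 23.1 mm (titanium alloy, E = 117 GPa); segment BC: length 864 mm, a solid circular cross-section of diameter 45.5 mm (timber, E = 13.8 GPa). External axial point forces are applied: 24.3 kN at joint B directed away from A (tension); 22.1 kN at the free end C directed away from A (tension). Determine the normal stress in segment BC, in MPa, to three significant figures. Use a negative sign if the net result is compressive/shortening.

13.6 MPa

Internal axial forces (sectioning from the free end, tension +): N_BC = 22.1 kN, N_AB = 46.4 kN.
A_BC = 1626 mm².
σ_BC = N_BC/A_BC = 22100/1626 = 13.59 MPa.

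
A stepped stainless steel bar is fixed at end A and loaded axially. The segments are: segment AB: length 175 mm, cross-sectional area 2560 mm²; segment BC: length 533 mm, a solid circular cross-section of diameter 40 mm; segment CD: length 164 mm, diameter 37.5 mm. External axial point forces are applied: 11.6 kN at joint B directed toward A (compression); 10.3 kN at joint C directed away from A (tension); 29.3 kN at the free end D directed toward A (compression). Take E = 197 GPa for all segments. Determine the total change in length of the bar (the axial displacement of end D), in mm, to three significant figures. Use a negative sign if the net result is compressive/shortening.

-0.0736 mm

Internal axial forces (sectioning from the free end, tension +): N_CD = -29.3 kN, N_BC = -19 kN, N_AB = -30.6 kN.
A_BC = 1257 mm².
A_CD = 1104 mm².
δ_AB = -30600·175/(2560·197000) = -0.01062 mm
δ_BC = -19000·533/(1257·197000) = -0.04091 mm
δ_CD = -29300·164/(1104·197000) = -0.02208 mm
δ = Σδ_i = -0.07361 mm.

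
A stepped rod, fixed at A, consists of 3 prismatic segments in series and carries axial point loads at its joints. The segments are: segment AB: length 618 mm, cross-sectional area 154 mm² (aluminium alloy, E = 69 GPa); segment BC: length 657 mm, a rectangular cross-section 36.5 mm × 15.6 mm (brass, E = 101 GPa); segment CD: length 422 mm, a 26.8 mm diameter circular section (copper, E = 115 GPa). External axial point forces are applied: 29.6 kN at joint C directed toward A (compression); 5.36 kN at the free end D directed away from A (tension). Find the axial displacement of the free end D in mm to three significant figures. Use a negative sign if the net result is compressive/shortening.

Internal axial forces (sectioning from the free end, tension +): N_CD = 5.36 kN, N_BC = -24.24 kN, N_AB = -24.24 kN.
A_BC = 569.4 mm².
A_CD = 564.1 mm².
δ_AB = -24240·618/(154·69000) = -1.41 mm
δ_BC = -24240·657/(569.4·101000) = -0.2769 mm
δ_CD = 5360·422/(564.1·115000) = 0.03487 mm
δ = Σδ_i = -1.652 mm.

-1.65 mm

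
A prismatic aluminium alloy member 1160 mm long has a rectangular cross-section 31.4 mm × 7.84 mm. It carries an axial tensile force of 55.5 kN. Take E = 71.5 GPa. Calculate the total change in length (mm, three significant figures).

A = 246.2 mm².
δ_mech = NL/(AE) = 55500·1160/(246.2·71500) = 3.658 mm.

3.66 mm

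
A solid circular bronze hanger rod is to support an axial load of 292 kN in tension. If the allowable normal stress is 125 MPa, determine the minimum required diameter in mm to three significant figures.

54.5 mm

Required area A ≥ P/σ_allow = 292000/125 = 2336 mm².
For a solid circular section, d ≥ √(4A/π) = 54.54 mm.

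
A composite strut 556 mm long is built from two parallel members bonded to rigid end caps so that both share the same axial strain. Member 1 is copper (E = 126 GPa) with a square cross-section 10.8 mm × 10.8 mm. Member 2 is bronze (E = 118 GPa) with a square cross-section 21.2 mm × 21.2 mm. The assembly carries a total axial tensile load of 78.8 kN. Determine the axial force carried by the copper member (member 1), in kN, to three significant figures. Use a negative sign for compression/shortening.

17.1 kN

A_1 = 116.6 mm².
A_2 = 449.4 mm².
Equal strain + equilibrium ⇒ each member carries load in proportion to AE: A₁E₁ = 14700000 N, A₂E₂ = 53030000 N, ΣAE = 67730000 N.
F₁ = P·A₁E₁/ΣAE = 78800·14700000/67730000 = 17100 N.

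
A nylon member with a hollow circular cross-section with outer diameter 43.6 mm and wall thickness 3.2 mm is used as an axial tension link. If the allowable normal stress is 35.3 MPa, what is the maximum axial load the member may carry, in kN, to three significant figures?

A = 406.1 mm².
P_max = σ_allow · A = 35.3 · 406.1 = 14340 N = 14.34 kN.

14.3 kN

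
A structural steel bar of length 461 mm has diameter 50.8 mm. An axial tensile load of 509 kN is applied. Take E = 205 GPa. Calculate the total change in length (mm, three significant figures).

0.565 mm

A = 2027 mm².
δ_mech = NL/(AE) = 509000·461/(2027·205000) = 0.5647 mm.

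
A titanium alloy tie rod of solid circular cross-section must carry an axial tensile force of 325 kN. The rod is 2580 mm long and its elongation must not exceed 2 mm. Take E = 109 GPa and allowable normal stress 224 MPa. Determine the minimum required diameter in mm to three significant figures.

Required area A ≥ P/σ_allow = 325000/224 = 1451 mm².
For a solid circular section, d ≥ √(4A/π) = 42.98 mm.
Elongation limit: A ≥ PL/(Eδ_allow) = 325000·2580/(109000·2) = 3846 mm² ⇒ d ≥ 69.98 mm.
The elongation limit governs.

70.0 mm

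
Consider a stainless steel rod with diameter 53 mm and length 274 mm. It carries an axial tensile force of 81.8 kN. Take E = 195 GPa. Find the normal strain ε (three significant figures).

1.90e-04

A = 2206 mm².
σ = N/A = 37.08 MPa; ε = σ/E = 37.08/195000 = 1.901e-04.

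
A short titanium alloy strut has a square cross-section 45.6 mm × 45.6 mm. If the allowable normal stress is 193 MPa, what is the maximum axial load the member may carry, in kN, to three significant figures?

401 kN

A = 2079 mm².
P_max = σ_allow · A = 193 · 2079 = 401300 N = 401.3 kN.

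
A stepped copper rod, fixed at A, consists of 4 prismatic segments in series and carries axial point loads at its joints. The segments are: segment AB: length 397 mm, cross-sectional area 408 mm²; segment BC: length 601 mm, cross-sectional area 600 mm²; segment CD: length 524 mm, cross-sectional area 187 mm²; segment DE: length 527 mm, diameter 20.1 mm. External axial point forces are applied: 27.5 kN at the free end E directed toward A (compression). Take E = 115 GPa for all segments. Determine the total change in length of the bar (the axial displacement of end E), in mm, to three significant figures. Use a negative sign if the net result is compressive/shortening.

-1.54 mm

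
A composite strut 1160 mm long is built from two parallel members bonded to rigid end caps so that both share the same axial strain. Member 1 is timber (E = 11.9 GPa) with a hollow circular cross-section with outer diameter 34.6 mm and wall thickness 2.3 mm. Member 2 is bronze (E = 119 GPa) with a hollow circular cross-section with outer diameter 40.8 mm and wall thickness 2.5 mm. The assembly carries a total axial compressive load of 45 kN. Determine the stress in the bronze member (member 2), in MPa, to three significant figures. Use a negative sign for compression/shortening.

-139 MPa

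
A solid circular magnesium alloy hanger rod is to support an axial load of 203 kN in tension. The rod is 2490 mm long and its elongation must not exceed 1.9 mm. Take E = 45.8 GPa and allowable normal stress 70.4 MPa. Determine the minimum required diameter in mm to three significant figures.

86.0 mm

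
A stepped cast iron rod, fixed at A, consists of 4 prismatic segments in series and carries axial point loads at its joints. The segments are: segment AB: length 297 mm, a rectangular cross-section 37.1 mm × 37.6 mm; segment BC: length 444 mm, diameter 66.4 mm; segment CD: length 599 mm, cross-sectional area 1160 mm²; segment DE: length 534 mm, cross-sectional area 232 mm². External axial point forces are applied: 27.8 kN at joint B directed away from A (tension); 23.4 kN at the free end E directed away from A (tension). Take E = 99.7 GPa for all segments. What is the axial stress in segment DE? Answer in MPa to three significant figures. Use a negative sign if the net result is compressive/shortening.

101 MPa

Internal axial forces (sectioning from the free end, tension +): N_DE = 23.4 kN, N_CD = 23.4 kN, N_BC = 23.4 kN, N_AB = 51.2 kN.
σ_DE = N_DE/A_DE = 23400/232 = 100.9 MPa.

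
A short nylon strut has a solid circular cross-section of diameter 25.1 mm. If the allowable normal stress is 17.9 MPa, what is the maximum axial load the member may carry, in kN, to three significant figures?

8.86 kN

A = 494.8 mm².
P_max = σ_allow · A = 17.9 · 494.8 = 8857 N = 8.857 kN.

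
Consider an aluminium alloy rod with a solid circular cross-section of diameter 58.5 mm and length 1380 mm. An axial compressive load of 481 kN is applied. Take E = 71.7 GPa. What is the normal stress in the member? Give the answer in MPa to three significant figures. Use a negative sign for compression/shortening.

A = 2688 mm².
σ = N/A = -481000/2688 = -179 MPa.

-179 MPa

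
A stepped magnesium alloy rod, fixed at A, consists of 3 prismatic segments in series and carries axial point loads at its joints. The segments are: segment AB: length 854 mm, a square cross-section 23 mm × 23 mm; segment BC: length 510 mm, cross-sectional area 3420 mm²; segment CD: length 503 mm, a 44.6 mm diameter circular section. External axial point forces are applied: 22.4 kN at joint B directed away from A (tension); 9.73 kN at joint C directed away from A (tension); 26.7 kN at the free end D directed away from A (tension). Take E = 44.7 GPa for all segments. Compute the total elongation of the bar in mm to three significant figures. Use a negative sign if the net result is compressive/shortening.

Internal axial forces (sectioning from the free end, tension +): N_CD = 26.7 kN, N_BC = 36.43 kN, N_AB = 58.83 kN.
A_AB = 529 mm².
A_CD = 1562 mm².
δ_AB = 58830·854/(529·44700) = 2.125 mm
δ_BC = 36430·510/(3420·44700) = 0.1215 mm
δ_CD = 26700·503/(1562·44700) = 0.1923 mm
δ = Σδ_i = 2.439 mm.

2.44 mm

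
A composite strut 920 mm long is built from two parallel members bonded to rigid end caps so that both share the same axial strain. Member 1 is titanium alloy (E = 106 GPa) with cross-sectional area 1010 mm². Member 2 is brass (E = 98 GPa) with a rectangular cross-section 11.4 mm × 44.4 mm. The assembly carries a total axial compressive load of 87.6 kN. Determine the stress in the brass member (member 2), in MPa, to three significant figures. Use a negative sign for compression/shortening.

-54.8 MPa

A_2 = 506.2 mm².
Equal strain + equilibrium ⇒ each member carries load in proportion to AE: A₁E₁ = 107100000 N, A₂E₂ = 49600000 N, ΣAE = 156700000 N.
σ₂ = P·E₂/ΣAE = -87600·98000/156700000 = -54.8 MPa.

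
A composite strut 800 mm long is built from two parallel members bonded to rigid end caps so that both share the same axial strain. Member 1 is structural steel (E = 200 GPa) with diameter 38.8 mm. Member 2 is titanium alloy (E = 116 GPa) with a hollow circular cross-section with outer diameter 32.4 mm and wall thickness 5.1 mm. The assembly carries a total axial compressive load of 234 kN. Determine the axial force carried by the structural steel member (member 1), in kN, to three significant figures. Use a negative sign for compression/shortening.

-193 kN

A_1 = 1182 mm².
A_2 = 437.4 mm².
Equal strain + equilibrium ⇒ each member carries load in proportion to AE: A₁E₁ = 236500000 N, A₂E₂ = 50740000 N, ΣAE = 287200000 N.
F₁ = P·A₁E₁/ΣAE = -234000·236500000/287200000 = -192700 N.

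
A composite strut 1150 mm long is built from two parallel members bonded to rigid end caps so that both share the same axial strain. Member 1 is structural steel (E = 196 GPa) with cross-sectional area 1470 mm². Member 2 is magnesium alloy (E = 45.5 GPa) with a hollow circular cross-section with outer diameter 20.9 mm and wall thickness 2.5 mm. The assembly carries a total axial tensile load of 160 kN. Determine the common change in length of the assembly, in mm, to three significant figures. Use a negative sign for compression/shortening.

A_2 = 144.5 mm².
Equal strain + equilibrium ⇒ each member carries load in proportion to AE: A₁E₁ = 288100000 N, A₂E₂ = 6575000 N, ΣAE = 294700000 N.
δ = PL/ΣAE = 160000·1150/294700000 = 0.6244 mm.

0.624 mm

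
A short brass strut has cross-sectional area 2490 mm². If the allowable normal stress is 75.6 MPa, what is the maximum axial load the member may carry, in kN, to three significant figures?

188 kN

P_max = σ_allow · A = 75.6 · 2490 = 188200 N = 188.2 kN.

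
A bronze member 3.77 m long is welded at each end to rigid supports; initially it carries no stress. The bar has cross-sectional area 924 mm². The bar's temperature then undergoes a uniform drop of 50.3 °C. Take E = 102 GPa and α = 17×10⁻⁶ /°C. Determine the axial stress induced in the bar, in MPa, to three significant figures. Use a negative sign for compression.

87.2 MPa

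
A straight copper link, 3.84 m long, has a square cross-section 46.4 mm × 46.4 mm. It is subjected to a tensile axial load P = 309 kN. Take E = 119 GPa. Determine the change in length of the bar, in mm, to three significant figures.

4.63 mm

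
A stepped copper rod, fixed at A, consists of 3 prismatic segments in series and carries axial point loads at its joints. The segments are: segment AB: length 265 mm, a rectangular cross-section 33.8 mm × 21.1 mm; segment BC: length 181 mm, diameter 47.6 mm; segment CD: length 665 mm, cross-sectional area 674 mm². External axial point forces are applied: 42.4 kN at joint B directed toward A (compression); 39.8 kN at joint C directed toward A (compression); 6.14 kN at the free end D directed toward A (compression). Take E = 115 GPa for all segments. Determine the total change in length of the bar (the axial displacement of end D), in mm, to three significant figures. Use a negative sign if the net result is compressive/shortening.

-0.379 mm

Internal axial forces (sectioning from the free end, tension +): N_CD = -6.14 kN, N_BC = -45.94 kN, N_AB = -88.34 kN.
A_AB = 713.2 mm².
A_BC = 1780 mm².
δ_AB = -88340·265/(713.2·115000) = -0.2854 mm
δ_BC = -45940·181/(1780·115000) = -0.04063 mm
δ_CD = -6140·665/(674·115000) = -0.05268 mm
δ = Σδ_i = -0.3787 mm.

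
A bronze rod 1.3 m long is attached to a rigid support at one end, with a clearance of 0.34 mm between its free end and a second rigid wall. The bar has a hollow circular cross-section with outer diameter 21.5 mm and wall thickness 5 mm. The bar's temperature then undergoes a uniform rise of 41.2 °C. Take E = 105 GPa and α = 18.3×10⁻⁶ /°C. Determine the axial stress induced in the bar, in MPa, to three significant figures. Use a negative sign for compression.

-51.7 MPa

Free thermal expansion αLΔT = 18.3e-6 · 1300 · 41.2 = 0.9801 mm.
The walls engage after the gap closes; constrained expansion = 0.9801 − 0.34 = 0.6401 mm.
The walls impose strain ε = −(0.6401)/1300 = -4.9242e-04; σ = Eε = 105000 · -4.9242e-04 = -51.7 MPa.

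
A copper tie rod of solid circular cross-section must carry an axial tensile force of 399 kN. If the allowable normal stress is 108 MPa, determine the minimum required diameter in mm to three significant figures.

Required area A ≥ P/σ_allow = 399000/108 = 3694 mm².
For a solid circular section, d ≥ √(4A/π) = 68.59 mm.

68.6 mm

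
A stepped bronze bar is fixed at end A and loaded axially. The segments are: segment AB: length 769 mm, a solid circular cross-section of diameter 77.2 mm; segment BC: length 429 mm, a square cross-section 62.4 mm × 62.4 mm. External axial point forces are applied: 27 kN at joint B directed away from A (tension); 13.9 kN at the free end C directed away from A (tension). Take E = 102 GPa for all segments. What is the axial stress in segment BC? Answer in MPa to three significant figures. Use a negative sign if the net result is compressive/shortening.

3.57 MPa

Internal axial forces (sectioning from the free end, tension +): N_BC = 13.9 kN, N_AB = 40.9 kN.
A_BC = 3894 mm².
σ_BC = N_BC/A_BC = 13900/3894 = 3.57 MPa.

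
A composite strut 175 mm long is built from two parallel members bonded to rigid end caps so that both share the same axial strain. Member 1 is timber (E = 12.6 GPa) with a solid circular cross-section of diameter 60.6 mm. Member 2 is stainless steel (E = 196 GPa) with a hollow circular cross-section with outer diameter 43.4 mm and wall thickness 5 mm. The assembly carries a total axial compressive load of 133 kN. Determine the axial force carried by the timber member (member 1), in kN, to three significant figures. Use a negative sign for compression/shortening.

A_1 = 2884 mm².
A_2 = 603.2 mm².
Equal strain + equilibrium ⇒ each member carries load in proportion to AE: A₁E₁ = 36340000 N, A₂E₂ = 118200000 N, ΣAE = 154600000 N.
F₁ = P·A₁E₁/ΣAE = -133000·36340000/154600000 = -31270 N.

-31.3 kN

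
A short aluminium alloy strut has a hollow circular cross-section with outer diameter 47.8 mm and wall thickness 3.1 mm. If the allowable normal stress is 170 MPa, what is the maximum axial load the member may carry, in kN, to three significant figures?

A = 435.3 mm².
P_max = σ_allow · A = 170 · 435.3 = 74010 N = 74.01 kN.

74.0 kN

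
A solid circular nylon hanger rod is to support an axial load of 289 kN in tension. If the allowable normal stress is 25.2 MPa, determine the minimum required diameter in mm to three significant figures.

121 mm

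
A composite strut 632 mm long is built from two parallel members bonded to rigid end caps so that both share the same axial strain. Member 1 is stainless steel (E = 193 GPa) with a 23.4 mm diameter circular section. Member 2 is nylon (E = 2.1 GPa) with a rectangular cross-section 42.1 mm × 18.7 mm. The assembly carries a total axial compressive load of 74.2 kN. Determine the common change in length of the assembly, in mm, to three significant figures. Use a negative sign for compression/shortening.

A_1 = 430.1 mm².
A_2 = 787.3 mm².
Equal strain + equilibrium ⇒ each member carries load in proportion to AE: A₁E₁ = 83000000 N, A₂E₂ = 1653000 N, ΣAE = 84650000 N.
δ = PL/ΣAE = -74200·632/84650000 = -0.554 mm.

-0.554 mm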